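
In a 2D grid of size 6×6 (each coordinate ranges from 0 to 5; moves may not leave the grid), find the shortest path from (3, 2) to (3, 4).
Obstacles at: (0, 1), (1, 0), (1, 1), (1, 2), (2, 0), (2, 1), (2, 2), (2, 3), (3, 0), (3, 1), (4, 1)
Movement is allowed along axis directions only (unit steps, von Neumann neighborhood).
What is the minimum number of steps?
2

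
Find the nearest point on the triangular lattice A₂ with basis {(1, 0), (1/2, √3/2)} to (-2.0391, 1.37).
(-2, 1.732)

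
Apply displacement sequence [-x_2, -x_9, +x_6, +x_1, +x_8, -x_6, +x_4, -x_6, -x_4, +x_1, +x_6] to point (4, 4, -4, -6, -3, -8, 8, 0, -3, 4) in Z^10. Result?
(6, 3, -4, -6, -3, -8, 8, 1, -4, 4)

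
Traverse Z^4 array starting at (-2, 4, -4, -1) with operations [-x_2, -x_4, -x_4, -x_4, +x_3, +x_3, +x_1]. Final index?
(-1, 3, -2, -4)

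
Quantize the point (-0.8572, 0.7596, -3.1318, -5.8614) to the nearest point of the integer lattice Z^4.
(-1, 1, -3, -6)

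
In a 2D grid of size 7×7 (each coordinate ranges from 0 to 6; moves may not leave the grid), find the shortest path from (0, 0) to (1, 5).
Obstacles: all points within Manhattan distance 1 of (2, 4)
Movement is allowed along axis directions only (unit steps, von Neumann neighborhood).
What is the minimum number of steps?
6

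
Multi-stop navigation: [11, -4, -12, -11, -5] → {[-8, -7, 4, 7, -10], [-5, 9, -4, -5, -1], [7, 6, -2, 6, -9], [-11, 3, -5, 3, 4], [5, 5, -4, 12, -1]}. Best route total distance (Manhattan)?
161
(one optimal route: (11, -4, -12, -11, -5) → (-5, 9, -4, -5, -1) → (-11, 3, -5, 3, 4) → (5, 5, -4, 12, -1) → (7, 6, -2, 6, -9) → (-8, -7, 4, 7, -10))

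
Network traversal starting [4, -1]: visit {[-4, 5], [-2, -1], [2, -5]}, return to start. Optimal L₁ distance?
36
(one optimal route: (4, -1) → (-4, 5) → (-2, -1) → (2, -5) → (4, -1))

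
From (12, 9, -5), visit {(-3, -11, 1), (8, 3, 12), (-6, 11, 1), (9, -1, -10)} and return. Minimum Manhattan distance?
132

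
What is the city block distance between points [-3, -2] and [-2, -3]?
2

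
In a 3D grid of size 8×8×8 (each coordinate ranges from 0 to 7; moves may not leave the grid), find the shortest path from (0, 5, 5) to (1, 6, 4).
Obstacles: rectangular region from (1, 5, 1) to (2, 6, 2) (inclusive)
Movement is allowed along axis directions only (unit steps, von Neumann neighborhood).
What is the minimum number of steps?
3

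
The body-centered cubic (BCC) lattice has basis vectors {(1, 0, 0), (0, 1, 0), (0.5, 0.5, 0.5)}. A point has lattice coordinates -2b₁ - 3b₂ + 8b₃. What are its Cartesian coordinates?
(2, 1, 4)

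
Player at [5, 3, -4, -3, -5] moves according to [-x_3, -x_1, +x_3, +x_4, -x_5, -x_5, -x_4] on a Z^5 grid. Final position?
(4, 3, -4, -3, -7)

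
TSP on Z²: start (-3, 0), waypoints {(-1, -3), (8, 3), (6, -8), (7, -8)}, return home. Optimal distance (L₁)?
44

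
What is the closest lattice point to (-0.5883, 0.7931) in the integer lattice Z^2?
(-1, 1)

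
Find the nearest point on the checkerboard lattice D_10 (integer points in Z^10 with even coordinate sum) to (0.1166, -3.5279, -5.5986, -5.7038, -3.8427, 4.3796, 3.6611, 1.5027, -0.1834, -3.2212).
(0, -4, -6, -6, -4, 4, 4, 1, 0, -3)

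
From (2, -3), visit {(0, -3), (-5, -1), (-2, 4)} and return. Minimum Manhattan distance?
28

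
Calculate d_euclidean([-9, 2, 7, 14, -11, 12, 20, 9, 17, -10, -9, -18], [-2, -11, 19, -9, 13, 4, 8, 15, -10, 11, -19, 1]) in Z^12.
57.81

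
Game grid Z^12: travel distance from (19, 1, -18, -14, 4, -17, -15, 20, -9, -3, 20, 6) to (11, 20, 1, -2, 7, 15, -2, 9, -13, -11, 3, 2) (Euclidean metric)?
51.3615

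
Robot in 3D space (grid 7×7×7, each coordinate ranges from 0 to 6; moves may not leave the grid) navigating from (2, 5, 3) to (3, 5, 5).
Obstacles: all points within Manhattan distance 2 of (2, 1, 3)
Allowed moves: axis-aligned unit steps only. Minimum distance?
3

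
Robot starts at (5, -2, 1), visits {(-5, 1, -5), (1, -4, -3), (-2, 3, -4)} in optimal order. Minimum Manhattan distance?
27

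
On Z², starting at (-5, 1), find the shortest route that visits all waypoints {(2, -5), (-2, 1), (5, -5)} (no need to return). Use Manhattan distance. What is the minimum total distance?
16
(one optimal route: (-5, 1) → (-2, 1) → (2, -5) → (5, -5))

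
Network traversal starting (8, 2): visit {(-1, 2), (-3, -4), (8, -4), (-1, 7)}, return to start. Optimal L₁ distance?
44
(one optimal route: (8, 2) → (-1, 2) → (-1, 7) → (-3, -4) → (8, -4) → (8, 2))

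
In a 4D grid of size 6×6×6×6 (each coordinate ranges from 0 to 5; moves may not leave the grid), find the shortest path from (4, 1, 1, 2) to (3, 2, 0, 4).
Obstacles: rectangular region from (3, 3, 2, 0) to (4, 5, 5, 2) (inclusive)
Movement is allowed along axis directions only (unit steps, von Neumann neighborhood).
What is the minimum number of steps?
5
(one shortest path: (4, 1, 1, 2) → (3, 1, 1, 2) → (3, 2, 1, 2) → (3, 2, 0, 2) → (3, 2, 0, 3) → (3, 2, 0, 4))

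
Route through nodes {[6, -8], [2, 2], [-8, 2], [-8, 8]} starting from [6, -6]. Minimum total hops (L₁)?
32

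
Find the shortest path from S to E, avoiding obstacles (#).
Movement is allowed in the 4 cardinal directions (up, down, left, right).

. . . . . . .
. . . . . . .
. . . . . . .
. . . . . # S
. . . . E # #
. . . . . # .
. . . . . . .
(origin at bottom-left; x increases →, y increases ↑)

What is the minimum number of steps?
5
(one shortest path: (6, 3) → (6, 4) → (5, 4) → (4, 4) → (4, 3) → (4, 2))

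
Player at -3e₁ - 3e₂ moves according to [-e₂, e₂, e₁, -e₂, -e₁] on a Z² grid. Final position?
(-3, -4)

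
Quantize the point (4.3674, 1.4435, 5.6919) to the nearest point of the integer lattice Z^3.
(4, 1, 6)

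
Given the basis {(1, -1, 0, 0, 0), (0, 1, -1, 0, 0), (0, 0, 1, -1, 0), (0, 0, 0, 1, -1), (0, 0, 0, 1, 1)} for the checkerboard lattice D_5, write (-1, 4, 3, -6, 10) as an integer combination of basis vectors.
-b₁ + 3b₂ + 6b₃ - 5b₄ + 5b₅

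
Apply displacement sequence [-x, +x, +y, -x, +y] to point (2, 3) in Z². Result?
(1, 5)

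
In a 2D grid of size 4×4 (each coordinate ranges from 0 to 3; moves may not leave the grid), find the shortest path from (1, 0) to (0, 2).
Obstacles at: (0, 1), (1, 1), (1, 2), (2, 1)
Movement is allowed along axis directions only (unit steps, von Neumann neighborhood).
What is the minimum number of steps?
9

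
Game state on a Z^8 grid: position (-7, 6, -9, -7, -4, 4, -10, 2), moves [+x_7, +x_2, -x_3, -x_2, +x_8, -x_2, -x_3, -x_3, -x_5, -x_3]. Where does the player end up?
(-7, 5, -13, -7, -5, 4, -9, 3)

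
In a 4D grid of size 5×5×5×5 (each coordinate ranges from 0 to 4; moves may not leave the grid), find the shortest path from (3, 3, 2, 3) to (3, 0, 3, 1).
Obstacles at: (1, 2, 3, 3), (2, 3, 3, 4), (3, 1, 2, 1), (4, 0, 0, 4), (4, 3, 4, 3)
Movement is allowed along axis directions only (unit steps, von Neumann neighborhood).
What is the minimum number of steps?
6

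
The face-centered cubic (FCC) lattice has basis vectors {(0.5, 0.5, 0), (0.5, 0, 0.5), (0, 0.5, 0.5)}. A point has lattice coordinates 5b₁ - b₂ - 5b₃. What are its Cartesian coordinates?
(2, 0, -3)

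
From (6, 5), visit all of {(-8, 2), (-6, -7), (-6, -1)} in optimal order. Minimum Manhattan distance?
28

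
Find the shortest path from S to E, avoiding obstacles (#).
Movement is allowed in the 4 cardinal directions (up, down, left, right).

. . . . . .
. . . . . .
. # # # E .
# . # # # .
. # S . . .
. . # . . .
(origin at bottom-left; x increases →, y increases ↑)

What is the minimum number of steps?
6
(one shortest path: (2, 1) → (3, 1) → (4, 1) → (5, 1) → (5, 2) → (5, 3) → (4, 3))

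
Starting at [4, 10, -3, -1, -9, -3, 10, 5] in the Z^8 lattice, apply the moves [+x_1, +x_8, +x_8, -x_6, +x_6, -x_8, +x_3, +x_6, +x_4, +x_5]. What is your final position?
(5, 10, -2, 0, -8, -2, 10, 6)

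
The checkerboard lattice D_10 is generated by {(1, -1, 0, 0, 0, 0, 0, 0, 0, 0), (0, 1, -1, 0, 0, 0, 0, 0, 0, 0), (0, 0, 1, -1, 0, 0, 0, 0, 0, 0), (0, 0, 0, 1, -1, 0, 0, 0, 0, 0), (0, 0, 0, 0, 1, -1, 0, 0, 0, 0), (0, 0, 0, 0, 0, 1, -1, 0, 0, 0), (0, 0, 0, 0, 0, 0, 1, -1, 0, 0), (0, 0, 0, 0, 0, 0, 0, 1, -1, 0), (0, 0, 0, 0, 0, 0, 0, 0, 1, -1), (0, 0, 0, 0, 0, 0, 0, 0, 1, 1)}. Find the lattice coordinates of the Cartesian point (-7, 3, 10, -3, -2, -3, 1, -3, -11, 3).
-7b₁ - 4b₂ + 6b₃ + 3b₄ + b₅ - 2b₆ - b₇ - 4b₈ - 9b₉ - 6b₁₀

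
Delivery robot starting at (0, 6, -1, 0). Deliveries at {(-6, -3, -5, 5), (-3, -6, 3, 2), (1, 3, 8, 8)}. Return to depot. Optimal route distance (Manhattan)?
86
(one optimal route: (0, 6, -1, 0) → (-6, -3, -5, 5) → (-3, -6, 3, 2) → (1, 3, 8, 8) → (0, 6, -1, 0))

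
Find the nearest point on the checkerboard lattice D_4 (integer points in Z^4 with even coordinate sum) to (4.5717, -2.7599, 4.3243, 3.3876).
(4, -3, 4, 3)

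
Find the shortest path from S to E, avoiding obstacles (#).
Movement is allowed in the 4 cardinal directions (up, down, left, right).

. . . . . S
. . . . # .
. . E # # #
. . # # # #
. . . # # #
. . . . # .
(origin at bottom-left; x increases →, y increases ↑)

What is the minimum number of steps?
5
(one shortest path: (5, 5) → (4, 5) → (3, 5) → (2, 5) → (2, 4) → (2, 3))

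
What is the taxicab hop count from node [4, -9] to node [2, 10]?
21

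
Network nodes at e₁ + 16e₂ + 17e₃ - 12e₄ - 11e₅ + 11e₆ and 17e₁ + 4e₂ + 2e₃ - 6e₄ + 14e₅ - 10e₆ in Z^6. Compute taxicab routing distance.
95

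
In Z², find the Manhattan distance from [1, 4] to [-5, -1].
11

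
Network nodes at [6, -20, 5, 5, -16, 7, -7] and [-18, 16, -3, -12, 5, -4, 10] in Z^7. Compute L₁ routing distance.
134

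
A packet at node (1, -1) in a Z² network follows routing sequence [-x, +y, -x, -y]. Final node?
(-1, -1)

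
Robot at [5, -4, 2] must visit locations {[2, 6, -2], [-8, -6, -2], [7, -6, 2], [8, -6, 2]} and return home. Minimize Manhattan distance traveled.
64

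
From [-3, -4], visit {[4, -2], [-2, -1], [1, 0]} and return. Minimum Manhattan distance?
22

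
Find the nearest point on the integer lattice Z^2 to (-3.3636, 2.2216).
(-3, 2)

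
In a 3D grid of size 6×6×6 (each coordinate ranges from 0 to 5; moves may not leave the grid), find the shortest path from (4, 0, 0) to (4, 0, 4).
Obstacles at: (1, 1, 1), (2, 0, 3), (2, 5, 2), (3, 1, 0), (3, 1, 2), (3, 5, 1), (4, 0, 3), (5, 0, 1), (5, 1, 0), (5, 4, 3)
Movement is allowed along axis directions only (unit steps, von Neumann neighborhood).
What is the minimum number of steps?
6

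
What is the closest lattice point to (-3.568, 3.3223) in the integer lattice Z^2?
(-4, 3)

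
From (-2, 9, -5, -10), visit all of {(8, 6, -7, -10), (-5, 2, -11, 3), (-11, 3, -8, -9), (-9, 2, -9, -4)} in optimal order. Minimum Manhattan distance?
61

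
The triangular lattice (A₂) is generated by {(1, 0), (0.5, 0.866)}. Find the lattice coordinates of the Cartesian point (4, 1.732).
3b₁ + 2b₂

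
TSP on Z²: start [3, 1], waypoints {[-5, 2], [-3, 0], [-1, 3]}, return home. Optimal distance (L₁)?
22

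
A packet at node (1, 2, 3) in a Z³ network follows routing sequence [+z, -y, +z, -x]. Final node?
(0, 1, 5)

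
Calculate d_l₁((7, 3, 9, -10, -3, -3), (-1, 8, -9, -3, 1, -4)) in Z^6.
43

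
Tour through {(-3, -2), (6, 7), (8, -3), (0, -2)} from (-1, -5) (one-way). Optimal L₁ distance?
29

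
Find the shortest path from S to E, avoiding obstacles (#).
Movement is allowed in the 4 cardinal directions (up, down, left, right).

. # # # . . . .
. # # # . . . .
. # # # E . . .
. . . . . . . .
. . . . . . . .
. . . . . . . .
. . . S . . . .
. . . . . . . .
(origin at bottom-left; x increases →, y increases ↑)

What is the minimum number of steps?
5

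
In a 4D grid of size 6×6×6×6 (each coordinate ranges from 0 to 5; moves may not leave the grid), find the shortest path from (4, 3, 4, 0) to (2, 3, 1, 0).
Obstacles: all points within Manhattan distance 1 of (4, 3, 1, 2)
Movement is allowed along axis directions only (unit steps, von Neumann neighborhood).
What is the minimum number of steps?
5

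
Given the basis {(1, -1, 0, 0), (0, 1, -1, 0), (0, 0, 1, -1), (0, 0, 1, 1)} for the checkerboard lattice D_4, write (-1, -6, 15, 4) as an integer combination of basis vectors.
-b₁ - 7b₂ + 2b₃ + 6b₄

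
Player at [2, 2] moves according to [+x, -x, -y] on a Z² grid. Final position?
(2, 1)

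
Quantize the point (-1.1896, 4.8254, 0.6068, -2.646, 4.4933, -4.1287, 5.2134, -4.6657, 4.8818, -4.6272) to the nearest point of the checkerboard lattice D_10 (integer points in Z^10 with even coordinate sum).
(-1, 5, 1, -3, 4, -4, 5, -5, 5, -5)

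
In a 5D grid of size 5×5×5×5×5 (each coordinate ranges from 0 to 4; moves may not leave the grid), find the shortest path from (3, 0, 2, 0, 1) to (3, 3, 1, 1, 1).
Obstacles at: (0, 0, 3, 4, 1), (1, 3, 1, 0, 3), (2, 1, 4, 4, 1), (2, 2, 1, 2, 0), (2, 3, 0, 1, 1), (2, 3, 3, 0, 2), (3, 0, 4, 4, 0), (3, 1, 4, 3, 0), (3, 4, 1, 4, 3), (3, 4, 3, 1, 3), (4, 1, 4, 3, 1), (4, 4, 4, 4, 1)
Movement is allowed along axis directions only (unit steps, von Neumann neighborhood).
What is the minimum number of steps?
5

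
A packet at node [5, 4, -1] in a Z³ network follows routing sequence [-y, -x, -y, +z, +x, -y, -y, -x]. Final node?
(4, 0, 0)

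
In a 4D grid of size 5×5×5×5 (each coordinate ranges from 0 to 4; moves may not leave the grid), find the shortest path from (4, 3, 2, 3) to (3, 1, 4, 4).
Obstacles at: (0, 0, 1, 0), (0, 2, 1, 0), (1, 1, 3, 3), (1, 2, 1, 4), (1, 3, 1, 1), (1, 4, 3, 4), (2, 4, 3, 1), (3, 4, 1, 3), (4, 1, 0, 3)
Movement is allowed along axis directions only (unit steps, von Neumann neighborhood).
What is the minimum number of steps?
6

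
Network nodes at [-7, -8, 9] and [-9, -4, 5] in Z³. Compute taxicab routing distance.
10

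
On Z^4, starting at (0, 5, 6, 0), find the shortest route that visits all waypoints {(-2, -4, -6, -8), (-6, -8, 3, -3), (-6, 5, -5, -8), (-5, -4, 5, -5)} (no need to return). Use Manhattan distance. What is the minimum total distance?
65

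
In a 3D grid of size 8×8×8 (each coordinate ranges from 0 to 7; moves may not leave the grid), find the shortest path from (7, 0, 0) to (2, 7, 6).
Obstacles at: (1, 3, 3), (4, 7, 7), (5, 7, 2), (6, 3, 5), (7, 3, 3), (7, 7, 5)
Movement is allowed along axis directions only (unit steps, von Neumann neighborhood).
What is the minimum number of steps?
18
(one shortest path: (7, 0, 0) → (6, 0, 0) → (5, 0, 0) → (4, 0, 0) → (3, 0, 0) → (2, 0, 0) → (2, 1, 0) → (2, 2, 0) → (2, 3, 0) → (2, 4, 0) → (2, 5, 0) → (2, 6, 0) → (2, 7, 0) → (2, 7, 1) → (2, 7, 2) → (2, 7, 3) → (2, 7, 4) → (2, 7, 5) → (2, 7, 6))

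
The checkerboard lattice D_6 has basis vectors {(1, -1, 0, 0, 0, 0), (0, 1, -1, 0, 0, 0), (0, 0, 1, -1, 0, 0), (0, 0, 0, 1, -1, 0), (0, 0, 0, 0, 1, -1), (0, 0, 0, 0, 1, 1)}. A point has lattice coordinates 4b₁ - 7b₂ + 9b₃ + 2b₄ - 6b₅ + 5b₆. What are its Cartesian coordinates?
(4, -11, 16, -7, -3, 11)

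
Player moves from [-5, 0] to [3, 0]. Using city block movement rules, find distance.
8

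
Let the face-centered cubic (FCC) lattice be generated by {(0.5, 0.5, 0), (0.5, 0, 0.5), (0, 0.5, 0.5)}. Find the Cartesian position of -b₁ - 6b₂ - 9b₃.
(-3.5, -5, -7.5)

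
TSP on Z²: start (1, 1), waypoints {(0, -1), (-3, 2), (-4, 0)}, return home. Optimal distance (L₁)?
16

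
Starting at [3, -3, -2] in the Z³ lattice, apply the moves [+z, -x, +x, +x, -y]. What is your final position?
(4, -4, -1)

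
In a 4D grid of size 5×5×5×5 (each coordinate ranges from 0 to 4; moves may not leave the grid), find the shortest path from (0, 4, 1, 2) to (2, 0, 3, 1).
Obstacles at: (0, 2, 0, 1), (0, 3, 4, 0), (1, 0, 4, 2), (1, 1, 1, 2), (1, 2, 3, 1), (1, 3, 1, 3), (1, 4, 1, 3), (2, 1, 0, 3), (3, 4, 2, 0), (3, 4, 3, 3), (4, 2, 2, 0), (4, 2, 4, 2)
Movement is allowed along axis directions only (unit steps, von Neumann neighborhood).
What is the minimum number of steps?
9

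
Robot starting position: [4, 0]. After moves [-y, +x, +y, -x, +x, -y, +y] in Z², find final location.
(5, 0)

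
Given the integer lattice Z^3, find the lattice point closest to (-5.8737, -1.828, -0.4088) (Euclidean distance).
(-6, -2, 0)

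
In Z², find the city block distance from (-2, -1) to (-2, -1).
0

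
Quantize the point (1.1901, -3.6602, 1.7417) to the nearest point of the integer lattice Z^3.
(1, -4, 2)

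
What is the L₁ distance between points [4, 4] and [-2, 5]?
7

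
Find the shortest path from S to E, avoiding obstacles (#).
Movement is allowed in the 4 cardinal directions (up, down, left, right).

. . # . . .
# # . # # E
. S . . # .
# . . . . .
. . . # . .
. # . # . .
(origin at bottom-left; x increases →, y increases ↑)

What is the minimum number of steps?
7
(one shortest path: (1, 3) → (2, 3) → (3, 3) → (3, 2) → (4, 2) → (5, 2) → (5, 3) → (5, 4))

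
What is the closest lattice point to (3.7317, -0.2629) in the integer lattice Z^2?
(4, 0)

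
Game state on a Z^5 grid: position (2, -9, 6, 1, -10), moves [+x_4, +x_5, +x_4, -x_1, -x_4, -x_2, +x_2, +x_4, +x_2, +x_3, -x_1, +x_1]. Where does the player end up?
(1, -8, 7, 3, -9)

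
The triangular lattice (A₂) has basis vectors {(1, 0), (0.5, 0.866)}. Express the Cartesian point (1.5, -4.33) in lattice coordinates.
4b₁ - 5b₂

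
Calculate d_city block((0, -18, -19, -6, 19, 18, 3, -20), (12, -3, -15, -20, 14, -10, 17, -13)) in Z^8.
99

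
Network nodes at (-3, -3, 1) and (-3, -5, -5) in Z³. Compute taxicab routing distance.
8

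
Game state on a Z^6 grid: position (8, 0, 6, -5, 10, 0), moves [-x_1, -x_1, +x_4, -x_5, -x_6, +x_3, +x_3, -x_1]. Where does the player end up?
(5, 0, 8, -4, 9, -1)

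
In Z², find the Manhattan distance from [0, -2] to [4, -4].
6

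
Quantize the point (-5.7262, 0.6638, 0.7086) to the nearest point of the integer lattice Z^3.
(-6, 1, 1)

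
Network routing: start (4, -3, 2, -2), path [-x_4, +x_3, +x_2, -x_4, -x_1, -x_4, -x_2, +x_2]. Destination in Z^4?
(3, -2, 3, -5)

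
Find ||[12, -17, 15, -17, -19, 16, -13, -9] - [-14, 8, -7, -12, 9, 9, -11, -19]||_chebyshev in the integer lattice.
28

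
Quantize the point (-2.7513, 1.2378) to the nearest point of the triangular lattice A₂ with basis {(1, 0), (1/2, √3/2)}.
(-2.5, 0.866)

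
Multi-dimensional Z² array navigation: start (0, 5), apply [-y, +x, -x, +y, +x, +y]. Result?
(1, 6)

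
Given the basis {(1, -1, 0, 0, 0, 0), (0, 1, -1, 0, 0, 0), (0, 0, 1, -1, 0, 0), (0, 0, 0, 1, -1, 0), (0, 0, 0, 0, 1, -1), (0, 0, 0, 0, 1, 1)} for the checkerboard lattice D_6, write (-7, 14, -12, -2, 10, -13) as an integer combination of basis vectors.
-7b₁ + 7b₂ - 5b₃ - 7b₄ + 8b₅ - 5b₆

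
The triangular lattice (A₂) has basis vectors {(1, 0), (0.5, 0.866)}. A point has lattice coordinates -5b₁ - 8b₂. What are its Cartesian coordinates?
(-9, -6.928)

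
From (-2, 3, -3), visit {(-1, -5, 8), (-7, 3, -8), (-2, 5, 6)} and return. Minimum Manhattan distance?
64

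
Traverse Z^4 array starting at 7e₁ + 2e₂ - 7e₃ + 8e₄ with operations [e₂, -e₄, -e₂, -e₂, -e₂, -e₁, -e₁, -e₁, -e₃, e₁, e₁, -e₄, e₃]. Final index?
(6, 0, -7, 6)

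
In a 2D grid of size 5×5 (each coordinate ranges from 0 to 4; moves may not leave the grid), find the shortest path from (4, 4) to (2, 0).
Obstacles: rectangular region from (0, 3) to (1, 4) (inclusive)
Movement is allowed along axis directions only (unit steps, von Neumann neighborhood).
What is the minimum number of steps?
6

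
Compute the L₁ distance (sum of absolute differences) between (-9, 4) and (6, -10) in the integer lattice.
29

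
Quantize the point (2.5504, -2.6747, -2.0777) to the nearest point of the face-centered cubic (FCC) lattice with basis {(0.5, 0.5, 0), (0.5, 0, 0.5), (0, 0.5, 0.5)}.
(2.5, -2.5, -2)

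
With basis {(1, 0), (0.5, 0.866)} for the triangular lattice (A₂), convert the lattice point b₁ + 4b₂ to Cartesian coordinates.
(3, 3.464)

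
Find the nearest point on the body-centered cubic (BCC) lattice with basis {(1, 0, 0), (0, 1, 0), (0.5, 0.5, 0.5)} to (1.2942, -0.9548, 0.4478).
(1.5, -0.5, 0.5)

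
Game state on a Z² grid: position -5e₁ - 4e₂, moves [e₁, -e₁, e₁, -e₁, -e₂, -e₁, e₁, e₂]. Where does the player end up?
(-5, -4)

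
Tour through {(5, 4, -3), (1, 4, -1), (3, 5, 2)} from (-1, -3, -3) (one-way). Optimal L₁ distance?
25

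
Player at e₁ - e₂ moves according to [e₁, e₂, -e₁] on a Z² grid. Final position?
(1, 0)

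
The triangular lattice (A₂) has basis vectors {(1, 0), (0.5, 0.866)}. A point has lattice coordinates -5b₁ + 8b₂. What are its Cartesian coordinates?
(-1, 6.928)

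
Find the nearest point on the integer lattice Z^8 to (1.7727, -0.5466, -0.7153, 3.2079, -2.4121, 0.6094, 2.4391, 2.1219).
(2, -1, -1, 3, -2, 1, 2, 2)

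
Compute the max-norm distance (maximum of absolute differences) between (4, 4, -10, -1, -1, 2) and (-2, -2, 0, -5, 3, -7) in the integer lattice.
10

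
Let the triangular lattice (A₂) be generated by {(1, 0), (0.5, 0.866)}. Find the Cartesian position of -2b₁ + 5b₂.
(0.5, 4.33)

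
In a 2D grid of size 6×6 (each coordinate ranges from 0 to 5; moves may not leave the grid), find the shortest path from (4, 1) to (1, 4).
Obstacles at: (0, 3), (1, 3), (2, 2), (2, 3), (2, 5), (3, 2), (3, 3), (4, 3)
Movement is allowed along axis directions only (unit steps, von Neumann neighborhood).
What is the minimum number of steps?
8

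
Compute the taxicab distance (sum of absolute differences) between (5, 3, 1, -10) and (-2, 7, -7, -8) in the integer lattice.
21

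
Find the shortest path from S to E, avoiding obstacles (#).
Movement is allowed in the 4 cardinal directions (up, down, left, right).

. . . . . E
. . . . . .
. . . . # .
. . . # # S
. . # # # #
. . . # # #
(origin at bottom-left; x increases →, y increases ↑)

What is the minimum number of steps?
3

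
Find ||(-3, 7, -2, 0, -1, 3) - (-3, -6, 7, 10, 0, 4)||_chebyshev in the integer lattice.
13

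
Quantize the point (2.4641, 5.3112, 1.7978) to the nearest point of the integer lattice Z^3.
(2, 5, 2)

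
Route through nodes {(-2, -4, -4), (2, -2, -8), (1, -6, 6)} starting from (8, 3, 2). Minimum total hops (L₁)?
45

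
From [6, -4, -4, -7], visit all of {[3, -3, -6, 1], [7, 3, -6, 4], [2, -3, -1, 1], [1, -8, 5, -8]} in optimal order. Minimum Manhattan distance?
59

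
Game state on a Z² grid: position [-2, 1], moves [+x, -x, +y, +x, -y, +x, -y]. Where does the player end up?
(0, 0)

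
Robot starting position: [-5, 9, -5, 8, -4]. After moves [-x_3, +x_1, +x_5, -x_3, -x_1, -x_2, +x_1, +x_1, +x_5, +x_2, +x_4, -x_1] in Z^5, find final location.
(-4, 9, -7, 9, -2)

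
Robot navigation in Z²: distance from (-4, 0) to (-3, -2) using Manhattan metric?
3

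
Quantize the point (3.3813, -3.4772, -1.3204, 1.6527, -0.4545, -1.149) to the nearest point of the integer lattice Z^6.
(3, -3, -1, 2, 0, -1)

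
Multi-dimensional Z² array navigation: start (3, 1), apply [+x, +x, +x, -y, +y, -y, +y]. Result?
(6, 1)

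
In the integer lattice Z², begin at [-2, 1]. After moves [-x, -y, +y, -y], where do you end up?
(-3, 0)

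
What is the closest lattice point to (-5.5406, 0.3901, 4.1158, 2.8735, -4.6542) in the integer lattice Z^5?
(-6, 0, 4, 3, -5)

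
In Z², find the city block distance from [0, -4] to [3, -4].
3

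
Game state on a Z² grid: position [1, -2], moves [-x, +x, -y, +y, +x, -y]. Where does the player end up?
(2, -3)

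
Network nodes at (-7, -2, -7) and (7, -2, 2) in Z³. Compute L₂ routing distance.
16.6433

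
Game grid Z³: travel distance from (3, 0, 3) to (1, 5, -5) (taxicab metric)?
15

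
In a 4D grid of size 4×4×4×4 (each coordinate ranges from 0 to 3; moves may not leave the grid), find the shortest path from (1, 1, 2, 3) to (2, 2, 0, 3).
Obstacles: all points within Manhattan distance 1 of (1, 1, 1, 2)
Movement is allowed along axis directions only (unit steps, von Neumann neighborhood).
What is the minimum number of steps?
4
(one shortest path: (1, 1, 2, 3) → (2, 1, 2, 3) → (2, 2, 2, 3) → (2, 2, 1, 3) → (2, 2, 0, 3))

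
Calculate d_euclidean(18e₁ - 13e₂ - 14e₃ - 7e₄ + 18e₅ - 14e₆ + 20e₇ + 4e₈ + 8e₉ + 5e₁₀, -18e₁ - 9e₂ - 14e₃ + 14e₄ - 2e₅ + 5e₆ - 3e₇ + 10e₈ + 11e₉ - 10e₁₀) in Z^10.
57.5587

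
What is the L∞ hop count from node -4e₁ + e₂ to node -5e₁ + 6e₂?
5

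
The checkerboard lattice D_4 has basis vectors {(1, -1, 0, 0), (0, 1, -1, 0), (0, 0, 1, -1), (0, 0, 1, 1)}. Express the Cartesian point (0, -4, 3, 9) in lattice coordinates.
-4b₂ - 5b₃ + 4b₄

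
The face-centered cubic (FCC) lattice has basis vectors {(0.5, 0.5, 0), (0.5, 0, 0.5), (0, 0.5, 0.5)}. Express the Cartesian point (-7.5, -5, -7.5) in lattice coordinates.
-5b₁ - 10b₂ - 5b₃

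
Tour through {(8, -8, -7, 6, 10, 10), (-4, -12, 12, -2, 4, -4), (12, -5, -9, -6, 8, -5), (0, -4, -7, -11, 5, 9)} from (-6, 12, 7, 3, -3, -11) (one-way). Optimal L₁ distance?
175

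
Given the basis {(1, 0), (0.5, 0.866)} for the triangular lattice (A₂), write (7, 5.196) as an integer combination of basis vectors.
4b₁ + 6b₂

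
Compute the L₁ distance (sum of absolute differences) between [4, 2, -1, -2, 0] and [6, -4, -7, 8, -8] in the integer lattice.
32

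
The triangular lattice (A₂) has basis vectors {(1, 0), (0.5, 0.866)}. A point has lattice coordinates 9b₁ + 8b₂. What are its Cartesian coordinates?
(13, 6.928)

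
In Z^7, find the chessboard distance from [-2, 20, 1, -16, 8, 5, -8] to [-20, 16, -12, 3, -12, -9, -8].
20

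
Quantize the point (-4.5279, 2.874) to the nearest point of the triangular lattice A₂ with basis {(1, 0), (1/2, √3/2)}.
(-4.5, 2.598)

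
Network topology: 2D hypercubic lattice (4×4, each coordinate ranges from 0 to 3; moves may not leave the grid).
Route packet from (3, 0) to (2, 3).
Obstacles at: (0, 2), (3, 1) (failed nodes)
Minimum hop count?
4
(one shortest path: (3, 0) → (2, 0) → (2, 1) → (2, 2) → (2, 3))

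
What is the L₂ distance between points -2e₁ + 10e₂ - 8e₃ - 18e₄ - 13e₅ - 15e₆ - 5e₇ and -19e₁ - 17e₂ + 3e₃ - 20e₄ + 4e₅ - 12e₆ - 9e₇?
38.1707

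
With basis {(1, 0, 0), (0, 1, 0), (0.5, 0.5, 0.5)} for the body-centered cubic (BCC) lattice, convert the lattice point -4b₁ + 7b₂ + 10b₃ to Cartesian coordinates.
(1, 12, 5)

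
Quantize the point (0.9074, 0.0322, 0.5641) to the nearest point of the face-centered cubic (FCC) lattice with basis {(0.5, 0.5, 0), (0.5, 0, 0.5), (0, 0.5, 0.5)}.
(0.5, 0, 0.5)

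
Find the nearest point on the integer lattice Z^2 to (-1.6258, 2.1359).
(-2, 2)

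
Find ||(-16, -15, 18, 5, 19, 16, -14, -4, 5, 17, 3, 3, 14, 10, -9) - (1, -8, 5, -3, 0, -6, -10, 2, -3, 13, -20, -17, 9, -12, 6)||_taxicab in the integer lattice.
193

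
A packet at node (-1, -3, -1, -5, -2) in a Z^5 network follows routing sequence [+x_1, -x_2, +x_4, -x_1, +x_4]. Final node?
(-1, -4, -1, -3, -2)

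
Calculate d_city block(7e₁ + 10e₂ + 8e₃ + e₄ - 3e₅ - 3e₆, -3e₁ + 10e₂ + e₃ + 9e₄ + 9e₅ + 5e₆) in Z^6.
45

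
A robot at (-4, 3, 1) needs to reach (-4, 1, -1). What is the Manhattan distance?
4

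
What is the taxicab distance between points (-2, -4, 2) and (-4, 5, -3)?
16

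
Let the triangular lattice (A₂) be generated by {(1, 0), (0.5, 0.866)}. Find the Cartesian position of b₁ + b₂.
(1.5, 0.866)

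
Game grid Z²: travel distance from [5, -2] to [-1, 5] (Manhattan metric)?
13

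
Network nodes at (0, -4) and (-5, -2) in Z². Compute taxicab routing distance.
7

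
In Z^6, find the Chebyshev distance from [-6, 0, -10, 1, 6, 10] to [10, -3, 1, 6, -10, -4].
16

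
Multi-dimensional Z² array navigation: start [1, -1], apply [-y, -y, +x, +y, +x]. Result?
(3, -2)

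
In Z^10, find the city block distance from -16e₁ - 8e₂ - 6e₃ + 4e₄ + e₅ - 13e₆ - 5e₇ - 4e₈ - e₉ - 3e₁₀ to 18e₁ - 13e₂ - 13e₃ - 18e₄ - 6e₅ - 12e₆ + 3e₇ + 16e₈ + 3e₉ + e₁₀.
112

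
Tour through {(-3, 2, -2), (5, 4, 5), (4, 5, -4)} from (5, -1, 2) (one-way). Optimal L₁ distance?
31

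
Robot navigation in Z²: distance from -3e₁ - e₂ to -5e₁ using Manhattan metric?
3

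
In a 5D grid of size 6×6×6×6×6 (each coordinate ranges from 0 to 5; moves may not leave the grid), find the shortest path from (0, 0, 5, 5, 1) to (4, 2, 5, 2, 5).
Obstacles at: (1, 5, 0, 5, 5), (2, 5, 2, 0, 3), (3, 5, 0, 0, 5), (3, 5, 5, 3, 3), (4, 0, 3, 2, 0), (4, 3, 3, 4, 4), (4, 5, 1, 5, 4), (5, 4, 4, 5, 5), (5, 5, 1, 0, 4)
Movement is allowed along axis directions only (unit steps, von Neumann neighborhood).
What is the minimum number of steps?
13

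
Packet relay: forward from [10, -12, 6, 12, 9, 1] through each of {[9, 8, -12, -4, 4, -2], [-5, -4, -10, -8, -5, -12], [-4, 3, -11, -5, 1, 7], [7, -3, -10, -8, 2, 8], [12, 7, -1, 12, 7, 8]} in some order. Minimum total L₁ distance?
172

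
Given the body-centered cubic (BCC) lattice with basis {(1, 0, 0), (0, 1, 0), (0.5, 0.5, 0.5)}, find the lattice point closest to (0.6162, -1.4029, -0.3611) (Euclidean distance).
(0.5, -1.5, -0.5)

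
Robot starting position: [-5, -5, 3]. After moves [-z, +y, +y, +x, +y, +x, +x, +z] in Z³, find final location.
(-2, -2, 3)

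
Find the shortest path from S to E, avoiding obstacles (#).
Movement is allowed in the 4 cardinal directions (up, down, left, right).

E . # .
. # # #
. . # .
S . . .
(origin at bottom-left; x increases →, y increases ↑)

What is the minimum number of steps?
3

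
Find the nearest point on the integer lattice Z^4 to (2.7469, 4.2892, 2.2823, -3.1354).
(3, 4, 2, -3)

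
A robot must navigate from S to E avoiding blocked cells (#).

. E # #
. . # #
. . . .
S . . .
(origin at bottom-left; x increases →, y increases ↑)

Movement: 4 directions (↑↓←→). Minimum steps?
4
(one shortest path: (0, 0) → (1, 0) → (1, 1) → (1, 2) → (1, 3))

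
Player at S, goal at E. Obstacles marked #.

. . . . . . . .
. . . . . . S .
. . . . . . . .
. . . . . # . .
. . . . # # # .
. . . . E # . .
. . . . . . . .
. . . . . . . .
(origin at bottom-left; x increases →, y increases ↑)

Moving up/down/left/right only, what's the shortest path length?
8
(one shortest path: (6, 6) → (5, 6) → (4, 6) → (3, 6) → (3, 5) → (3, 4) → (3, 3) → (3, 2) → (4, 2))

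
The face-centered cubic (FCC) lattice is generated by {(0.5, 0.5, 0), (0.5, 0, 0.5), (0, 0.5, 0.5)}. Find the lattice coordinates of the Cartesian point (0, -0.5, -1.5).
b₁ - b₂ - 2b₃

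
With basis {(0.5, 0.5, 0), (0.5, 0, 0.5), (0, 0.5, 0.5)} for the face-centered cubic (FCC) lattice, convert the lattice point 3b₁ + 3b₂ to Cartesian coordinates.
(3, 1.5, 1.5)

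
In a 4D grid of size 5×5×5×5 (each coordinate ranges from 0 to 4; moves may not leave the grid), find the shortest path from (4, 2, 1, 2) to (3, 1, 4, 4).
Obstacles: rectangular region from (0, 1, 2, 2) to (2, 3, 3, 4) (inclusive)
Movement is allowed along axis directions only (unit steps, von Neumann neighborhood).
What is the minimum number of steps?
7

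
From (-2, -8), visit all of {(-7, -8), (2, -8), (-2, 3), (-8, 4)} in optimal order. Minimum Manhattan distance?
33
(one optimal route: (-2, -8) → (2, -8) → (-7, -8) → (-8, 4) → (-2, 3))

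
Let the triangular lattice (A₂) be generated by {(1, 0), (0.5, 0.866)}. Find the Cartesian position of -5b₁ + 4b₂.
(-3, 3.464)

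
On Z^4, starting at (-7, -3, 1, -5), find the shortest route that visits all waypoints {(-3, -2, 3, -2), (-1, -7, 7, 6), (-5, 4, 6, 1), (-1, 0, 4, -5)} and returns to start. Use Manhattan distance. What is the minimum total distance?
78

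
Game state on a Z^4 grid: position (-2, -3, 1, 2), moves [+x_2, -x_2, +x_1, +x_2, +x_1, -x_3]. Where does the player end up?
(0, -2, 0, 2)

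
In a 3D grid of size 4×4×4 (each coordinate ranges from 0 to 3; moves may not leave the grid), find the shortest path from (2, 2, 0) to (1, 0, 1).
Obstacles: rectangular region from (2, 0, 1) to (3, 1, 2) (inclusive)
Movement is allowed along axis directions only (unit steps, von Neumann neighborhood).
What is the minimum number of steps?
4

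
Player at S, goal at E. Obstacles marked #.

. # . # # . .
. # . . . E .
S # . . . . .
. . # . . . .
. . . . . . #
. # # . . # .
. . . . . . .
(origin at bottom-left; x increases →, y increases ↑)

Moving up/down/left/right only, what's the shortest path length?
10
(one shortest path: (0, 4) → (0, 3) → (1, 3) → (1, 2) → (2, 2) → (3, 2) → (4, 2) → (5, 2) → (5, 3) → (5, 4) → (5, 5))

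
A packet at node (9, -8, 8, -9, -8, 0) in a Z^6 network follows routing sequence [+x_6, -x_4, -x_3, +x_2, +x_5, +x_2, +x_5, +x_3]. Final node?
(9, -6, 8, -10, -6, 1)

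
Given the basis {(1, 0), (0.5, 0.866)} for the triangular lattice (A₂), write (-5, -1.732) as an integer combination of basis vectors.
-4b₁ - 2b₂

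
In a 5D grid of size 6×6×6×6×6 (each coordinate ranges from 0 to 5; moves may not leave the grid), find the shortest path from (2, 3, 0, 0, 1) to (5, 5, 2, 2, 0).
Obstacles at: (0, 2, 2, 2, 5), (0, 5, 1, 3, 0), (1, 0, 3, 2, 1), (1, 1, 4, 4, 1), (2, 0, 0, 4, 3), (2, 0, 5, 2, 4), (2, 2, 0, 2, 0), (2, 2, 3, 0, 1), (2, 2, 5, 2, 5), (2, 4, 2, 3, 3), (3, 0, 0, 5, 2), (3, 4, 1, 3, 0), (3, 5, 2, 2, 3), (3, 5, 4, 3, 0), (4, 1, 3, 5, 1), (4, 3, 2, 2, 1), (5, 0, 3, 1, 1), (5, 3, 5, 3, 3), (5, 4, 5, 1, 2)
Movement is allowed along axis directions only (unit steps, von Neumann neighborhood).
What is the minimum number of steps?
10
(one shortest path: (2, 3, 0, 0, 1) → (3, 3, 0, 0, 1) → (4, 3, 0, 0, 1) → (5, 3, 0, 0, 1) → (5, 4, 0, 0, 1) → (5, 5, 0, 0, 1) → (5, 5, 1, 0, 1) → (5, 5, 2, 0, 1) → (5, 5, 2, 1, 1) → (5, 5, 2, 2, 1) → (5, 5, 2, 2, 0))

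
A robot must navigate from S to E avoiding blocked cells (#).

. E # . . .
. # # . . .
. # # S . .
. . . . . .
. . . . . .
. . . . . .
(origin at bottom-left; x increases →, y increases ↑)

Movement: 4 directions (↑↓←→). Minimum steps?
8
(one shortest path: (3, 3) → (3, 2) → (2, 2) → (1, 2) → (0, 2) → (0, 3) → (0, 4) → (0, 5) → (1, 5))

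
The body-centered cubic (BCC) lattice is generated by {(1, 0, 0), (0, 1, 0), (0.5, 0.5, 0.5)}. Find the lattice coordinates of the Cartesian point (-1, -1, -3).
2b₁ + 2b₂ - 6b₃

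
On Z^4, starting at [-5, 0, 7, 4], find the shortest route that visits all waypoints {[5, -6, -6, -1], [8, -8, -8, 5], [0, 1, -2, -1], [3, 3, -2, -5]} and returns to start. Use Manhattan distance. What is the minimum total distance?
98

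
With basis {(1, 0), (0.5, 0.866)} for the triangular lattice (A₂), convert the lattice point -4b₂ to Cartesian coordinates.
(-2, -3.464)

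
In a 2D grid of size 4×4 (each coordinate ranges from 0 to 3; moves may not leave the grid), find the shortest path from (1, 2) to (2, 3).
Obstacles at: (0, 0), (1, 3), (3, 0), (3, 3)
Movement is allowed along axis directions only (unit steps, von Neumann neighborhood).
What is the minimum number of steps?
2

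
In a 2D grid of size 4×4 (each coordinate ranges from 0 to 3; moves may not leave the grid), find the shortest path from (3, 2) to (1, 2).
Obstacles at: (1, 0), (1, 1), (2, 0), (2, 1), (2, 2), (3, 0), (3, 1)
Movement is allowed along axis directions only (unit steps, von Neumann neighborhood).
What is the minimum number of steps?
4
(one shortest path: (3, 2) → (3, 3) → (2, 3) → (1, 3) → (1, 2))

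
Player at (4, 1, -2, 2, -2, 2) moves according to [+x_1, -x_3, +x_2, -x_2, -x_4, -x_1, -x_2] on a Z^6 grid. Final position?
(4, 0, -3, 1, -2, 2)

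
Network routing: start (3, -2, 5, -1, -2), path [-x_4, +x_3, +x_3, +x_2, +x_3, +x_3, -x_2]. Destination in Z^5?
(3, -2, 9, -2, -2)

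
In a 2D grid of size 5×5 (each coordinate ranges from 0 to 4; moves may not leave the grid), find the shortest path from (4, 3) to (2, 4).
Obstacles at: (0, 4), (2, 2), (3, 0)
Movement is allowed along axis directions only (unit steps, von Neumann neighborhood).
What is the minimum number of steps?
3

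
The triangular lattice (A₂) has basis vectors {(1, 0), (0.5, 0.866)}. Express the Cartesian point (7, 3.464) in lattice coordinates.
5b₁ + 4b₂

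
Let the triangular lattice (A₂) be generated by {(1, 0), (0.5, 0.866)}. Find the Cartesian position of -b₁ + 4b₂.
(1, 3.464)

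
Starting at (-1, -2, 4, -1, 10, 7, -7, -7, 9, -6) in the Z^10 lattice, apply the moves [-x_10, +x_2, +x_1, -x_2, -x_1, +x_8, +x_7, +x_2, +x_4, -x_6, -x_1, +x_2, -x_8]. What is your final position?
(-2, 0, 4, 0, 10, 6, -6, -7, 9, -7)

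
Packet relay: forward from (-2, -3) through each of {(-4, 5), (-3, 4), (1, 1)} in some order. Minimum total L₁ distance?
16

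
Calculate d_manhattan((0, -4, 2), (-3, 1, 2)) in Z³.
8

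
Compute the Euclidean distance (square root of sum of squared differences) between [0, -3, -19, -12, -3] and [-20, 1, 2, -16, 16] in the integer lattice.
35.1283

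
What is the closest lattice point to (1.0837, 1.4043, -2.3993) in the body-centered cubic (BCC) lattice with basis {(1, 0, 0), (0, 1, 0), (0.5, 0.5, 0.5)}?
(1.5, 1.5, -2.5)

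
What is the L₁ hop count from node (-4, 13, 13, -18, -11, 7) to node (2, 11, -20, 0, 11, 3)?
85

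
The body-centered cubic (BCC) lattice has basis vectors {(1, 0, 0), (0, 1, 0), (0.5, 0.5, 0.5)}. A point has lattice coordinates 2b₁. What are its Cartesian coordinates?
(2, 0, 0)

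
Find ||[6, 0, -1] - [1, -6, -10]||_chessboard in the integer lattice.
9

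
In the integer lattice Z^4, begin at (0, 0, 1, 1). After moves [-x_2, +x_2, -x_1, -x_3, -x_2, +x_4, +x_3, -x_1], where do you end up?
(-2, -1, 1, 2)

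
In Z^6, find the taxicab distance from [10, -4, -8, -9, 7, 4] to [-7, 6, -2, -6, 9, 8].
42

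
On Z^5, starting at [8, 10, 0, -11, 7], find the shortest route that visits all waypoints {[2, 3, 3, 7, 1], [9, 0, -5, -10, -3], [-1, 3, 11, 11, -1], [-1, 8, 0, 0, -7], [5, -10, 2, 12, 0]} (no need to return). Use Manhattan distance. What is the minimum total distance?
137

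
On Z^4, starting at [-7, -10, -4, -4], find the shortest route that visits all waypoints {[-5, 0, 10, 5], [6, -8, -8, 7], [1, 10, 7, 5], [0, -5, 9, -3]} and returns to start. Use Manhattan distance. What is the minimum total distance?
134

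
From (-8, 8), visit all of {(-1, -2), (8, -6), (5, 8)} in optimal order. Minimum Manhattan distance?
42
(one optimal route: (-8, 8) → (5, 8) → (-1, -2) → (8, -6))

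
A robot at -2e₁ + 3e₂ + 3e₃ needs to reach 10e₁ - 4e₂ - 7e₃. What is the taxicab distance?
29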